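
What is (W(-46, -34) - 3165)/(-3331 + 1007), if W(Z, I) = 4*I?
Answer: 3301/2324 ≈ 1.4204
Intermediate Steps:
(W(-46, -34) - 3165)/(-3331 + 1007) = (4*(-34) - 3165)/(-3331 + 1007) = (-136 - 3165)/(-2324) = -3301*(-1/2324) = 3301/2324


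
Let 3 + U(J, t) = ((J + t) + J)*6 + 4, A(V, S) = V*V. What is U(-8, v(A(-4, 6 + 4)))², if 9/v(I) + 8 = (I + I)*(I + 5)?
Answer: 993069169/110224 ≈ 9009.6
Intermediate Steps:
A(V, S) = V²
v(I) = 9/(-8 + 2*I*(5 + I)) (v(I) = 9/(-8 + (I + I)*(I + 5)) = 9/(-8 + (2*I)*(5 + I)) = 9/(-8 + 2*I*(5 + I)))
U(J, t) = 1 + 6*t + 12*J (U(J, t) = -3 + (((J + t) + J)*6 + 4) = -3 + ((t + 2*J)*6 + 4) = -3 + ((6*t + 12*J) + 4) = -3 + (4 + 6*t + 12*J) = 1 + 6*t + 12*J)
U(-8, v(A(-4, 6 + 4)))² = (1 + 6*(9/(2*(-4 + ((-4)²)² + 5*(-4)²))) + 12*(-8))² = (1 + 6*(9/(2*(-4 + 16² + 5*16))) - 96)² = (1 + 6*(9/(2*(-4 + 256 + 80))) - 96)² = (1 + 6*((9/2)/332) - 96)² = (1 + 6*((9/2)*(1/332)) - 96)² = (1 + 6*(9/664) - 96)² = (1 + 27/332 - 96)² = (-31513/332)² = 993069169/110224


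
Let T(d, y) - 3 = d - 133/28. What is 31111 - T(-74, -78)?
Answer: 124747/4 ≈ 31187.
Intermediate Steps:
T(d, y) = -7/4 + d (T(d, y) = 3 + (d - 133/28) = 3 + (d - 133*1/28) = 3 + (d - 19/4) = 3 + (-19/4 + d) = -7/4 + d)
31111 - T(-74, -78) = 31111 - (-7/4 - 74) = 31111 - 1*(-303/4) = 31111 + 303/4 = 124747/4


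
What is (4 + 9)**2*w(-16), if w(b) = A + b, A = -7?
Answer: -3887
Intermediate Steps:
w(b) = -7 + b
(4 + 9)**2*w(-16) = (4 + 9)**2*(-7 - 16) = 13**2*(-23) = 169*(-23) = -3887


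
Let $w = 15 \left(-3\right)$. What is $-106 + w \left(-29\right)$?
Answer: $1199$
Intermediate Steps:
$w = -45$
$-106 + w \left(-29\right) = -106 - -1305 = -106 + 1305 = 1199$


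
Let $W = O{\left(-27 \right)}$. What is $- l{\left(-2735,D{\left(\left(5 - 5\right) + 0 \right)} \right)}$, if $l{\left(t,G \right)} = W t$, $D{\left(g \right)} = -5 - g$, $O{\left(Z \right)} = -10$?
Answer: $-27350$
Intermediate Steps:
$W = -10$
$l{\left(t,G \right)} = - 10 t$
$- l{\left(-2735,D{\left(\left(5 - 5\right) + 0 \right)} \right)} = - \left(-10\right) \left(-2735\right) = \left(-1\right) 27350 = -27350$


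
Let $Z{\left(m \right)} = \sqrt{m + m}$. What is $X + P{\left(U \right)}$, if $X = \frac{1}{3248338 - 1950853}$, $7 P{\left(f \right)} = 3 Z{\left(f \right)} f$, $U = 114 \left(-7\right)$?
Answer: $\frac{1}{1297485} - 684 i \sqrt{399} \approx 7.7072 \cdot 10^{-7} - 13663.0 i$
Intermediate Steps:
$U = -798$
$Z{\left(m \right)} = \sqrt{2} \sqrt{m}$ ($Z{\left(m \right)} = \sqrt{2 m} = \sqrt{2} \sqrt{m}$)
$P{\left(f \right)} = \frac{3 \sqrt{2} f^{\frac{3}{2}}}{7}$ ($P{\left(f \right)} = \frac{3 \sqrt{2} \sqrt{f} f}{7} = \frac{3 \sqrt{2} f^{\frac{3}{2}}}{7}$)
$X = \frac{1}{1297485} \approx 7.7072 \cdot 10^{-7}$
$X + P{\left(U \right)} = \frac{1}{1297485} + \frac{3 \sqrt{2} \left(-798\right)^{\frac{3}{2}}}{7} = \frac{1}{1297485} + \frac{3 \sqrt{2} \left(- 798 i \sqrt{798}\right)}{7} = \frac{1}{1297485} - 684 i \sqrt{399}$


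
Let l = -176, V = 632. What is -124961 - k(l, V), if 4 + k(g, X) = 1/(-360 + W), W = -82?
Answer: -55230993/442 ≈ -1.2496e+5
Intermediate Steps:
k(g, X) = -1769/442 (k(g, X) = -4 + 1/(-360 - 82) = -4 + 1/(-442) = -4 - 1/442 = -1769/442)
-124961 - k(l, V) = -124961 - 1*(-1769/442) = -124961 + 1769/442 = -55230993/442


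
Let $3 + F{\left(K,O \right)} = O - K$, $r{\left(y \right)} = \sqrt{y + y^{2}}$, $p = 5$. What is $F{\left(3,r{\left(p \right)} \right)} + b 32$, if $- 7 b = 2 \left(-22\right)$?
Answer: $\frac{1366}{7} + \sqrt{30} \approx 200.62$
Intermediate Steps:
$b = \frac{44}{7}$ ($b = - \frac{2 \left(-22\right)}{7} = \left(- \frac{1}{7}\right) \left(-44\right) = \frac{44}{7} \approx 6.2857$)
$F{\left(K,O \right)} = -3 + O - K$ ($F{\left(K,O \right)} = -3 - \left(K - O\right) = -3 + O - K$)
$F{\left(3,r{\left(p \right)} \right)} + b 32 = \left(-3 + \sqrt{5 \left(1 + 5\right)} - 3\right) + \frac{44}{7} \cdot 32 = \left(-3 + \sqrt{5 \cdot 6} - 3\right) + \frac{1408}{7} = \left(-3 + \sqrt{30} - 3\right) + \frac{1408}{7} = \left(-6 + \sqrt{30}\right) + \frac{1408}{7} = \frac{1366}{7} + \sqrt{30}$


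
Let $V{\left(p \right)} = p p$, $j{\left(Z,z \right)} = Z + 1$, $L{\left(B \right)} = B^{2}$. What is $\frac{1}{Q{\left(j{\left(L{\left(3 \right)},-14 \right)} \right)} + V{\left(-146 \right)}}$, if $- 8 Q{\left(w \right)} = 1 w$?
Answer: $\frac{4}{85259} \approx 4.6916 \cdot 10^{-5}$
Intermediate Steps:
$j{\left(Z,z \right)} = 1 + Z$
$V{\left(p \right)} = p^{2}$
$Q{\left(w \right)} = - \frac{w}{8}$ ($Q{\left(w \right)} = - \frac{1 w}{8} = - \frac{w}{8}$)
$\frac{1}{Q{\left(j{\left(L{\left(3 \right)},-14 \right)} \right)} + V{\left(-146 \right)}} = \frac{1}{- \frac{1 + 3^{2}}{8} + \left(-146\right)^{2}} = \frac{1}{- \frac{1 + 9}{8} + 21316} = \frac{1}{\left(- \frac{1}{8}\right) 10 + 21316} = \frac{1}{- \frac{5}{4} + 21316} = \frac{1}{\frac{85259}{4}} = \frac{4}{85259}$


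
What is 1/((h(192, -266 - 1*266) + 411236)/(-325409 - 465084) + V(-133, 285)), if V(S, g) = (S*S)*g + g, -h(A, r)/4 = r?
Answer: 790493/3985388620086 ≈ 1.9835e-7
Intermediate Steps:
h(A, r) = -4*r
V(S, g) = g + g*S² (V(S, g) = S²*g + g = g*S² + g = g + g*S²)
1/((h(192, -266 - 1*266) + 411236)/(-325409 - 465084) + V(-133, 285)) = 1/((-4*(-266 - 1*266) + 411236)/(-325409 - 465084) + 285*(1 + (-133)²)) = 1/((-4*(-266 - 266) + 411236)/(-790493) + 285*(1 + 17689)) = 1/((-4*(-532) + 411236)*(-1/790493) + 285*17690) = 1/((2128 + 411236)*(-1/790493) + 5041650) = 1/(413364*(-1/790493) + 5041650) = 1/(-413364/790493 + 5041650) = 1/(3985388620086/790493) = 790493/3985388620086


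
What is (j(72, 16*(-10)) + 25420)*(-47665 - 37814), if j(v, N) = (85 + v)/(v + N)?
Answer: -191199683637/88 ≈ -2.1727e+9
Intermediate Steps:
j(v, N) = (85 + v)/(N + v)
(j(72, 16*(-10)) + 25420)*(-47665 - 37814) = ((85 + 72)/(16*(-10) + 72) + 25420)*(-47665 - 37814) = (157/(-160 + 72) + 25420)*(-85479) = (157/(-88) + 25420)*(-85479) = (-1/88*157 + 25420)*(-85479) = (-157/88 + 25420)*(-85479) = (2236803/88)*(-85479) = -191199683637/88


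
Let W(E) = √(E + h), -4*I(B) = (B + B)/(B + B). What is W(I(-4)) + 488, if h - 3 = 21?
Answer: 488 + √95/2 ≈ 492.87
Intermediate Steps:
h = 24 (h = 3 + 21 = 24)
I(B) = -¼ (I(B) = -(B + B)/(4*(B + B)) = -2*B/(4*(2*B)) = -2*B*1/(2*B)/4 = -¼*1 = -¼)
W(E) = √(24 + E) (W(E) = √(E + 24) = √(24 + E))
W(I(-4)) + 488 = √(24 - ¼) + 488 = √(95/4) + 488 = √95/2 + 488 = 488 + √95/2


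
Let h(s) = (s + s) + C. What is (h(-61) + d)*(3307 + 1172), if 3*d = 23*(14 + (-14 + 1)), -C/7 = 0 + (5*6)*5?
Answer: -5215049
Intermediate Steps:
C = -1050 (C = -7*(0 + (5*6)*5) = -7*(0 + 30*5) = -7*(0 + 150) = -7*150 = -1050)
h(s) = -1050 + 2*s (h(s) = (s + s) - 1050 = 2*s - 1050 = -1050 + 2*s)
d = 23/3 (d = (23*(14 + (-14 + 1)))/3 = (23*(14 - 13))/3 = (23*1)/3 = (1/3)*23 = 23/3 ≈ 7.6667)
(h(-61) + d)*(3307 + 1172) = ((-1050 + 2*(-61)) + 23/3)*(3307 + 1172) = ((-1050 - 122) + 23/3)*4479 = (-1172 + 23/3)*4479 = -3493/3*4479 = -5215049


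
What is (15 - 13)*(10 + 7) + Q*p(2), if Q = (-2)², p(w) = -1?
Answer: 30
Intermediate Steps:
Q = 4
(15 - 13)*(10 + 7) + Q*p(2) = (15 - 13)*(10 + 7) + 4*(-1) = 2*17 - 4 = 34 - 4 = 30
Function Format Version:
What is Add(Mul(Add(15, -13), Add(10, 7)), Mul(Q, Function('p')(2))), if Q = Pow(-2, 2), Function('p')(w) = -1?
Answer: 30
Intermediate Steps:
Q = 4
Add(Mul(Add(15, -13), Add(10, 7)), Mul(Q, Function('p')(2))) = Add(Mul(Add(15, -13), Add(10, 7)), Mul(4, -1)) = Add(Mul(2, 17), -4) = Add(34, -4) = 30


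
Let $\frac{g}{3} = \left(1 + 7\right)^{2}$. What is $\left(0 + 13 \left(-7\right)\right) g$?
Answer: $-17472$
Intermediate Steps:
$g = 192$ ($g = 3 \left(1 + 7\right)^{2} = 3 \cdot 8^{2} = 3 \cdot 64 = 192$)
$\left(0 + 13 \left(-7\right)\right) g = \left(0 + 13 \left(-7\right)\right) 192 = \left(0 - 91\right) 192 = \left(-91\right) 192 = -17472$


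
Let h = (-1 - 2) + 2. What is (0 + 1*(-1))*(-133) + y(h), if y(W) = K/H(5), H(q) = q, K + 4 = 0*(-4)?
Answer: 661/5 ≈ 132.20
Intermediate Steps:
K = -4 (K = -4 + 0*(-4) = -4 + 0 = -4)
h = -1 (h = -3 + 2 = -1)
y(W) = -4/5
(0 + 1*(-1))*(-133) + y(h) = (0 + 1*(-1))*(-133) - 4/5 = (0 - 1)*(-133) - 4/5 = -1*(-133) - 4/5 = 133 - 4/5 = 661/5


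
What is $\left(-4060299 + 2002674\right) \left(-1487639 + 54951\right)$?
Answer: $2947934646000$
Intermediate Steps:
$\left(-4060299 + 2002674\right) \left(-1487639 + 54951\right) = \left(-2057625\right) \left(-1432688\right) = 2947934646000$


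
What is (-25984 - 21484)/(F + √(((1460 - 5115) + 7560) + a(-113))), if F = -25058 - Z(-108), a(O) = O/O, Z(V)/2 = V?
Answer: 589600028/308560529 + 71202*√434/308560529 ≈ 1.9156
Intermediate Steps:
Z(V) = 2*V
a(O) = 1
F = -24842 (F = -25058 - 2*(-108) = -25058 - 1*(-216) = -25058 + 216 = -24842)
(-25984 - 21484)/(F + √(((1460 - 5115) + 7560) + a(-113))) = (-25984 - 21484)/(-24842 + √(((1460 - 5115) + 7560) + 1)) = -47468/(-24842 + √((-3655 + 7560) + 1)) = -47468/(-24842 + √(3905 + 1)) = -47468/(-24842 + √3906) = -47468/(-24842 + 3*√434)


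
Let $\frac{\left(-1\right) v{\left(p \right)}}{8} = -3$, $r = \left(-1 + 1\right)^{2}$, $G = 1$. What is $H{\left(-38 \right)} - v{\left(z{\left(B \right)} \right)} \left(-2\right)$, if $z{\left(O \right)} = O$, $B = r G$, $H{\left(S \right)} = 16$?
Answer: $64$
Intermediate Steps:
$r = 0$ ($r = 0^{2} = 0$)
$B = 0$ ($B = 0 \cdot 1 = 0$)
$v{\left(p \right)} = 24$ ($v{\left(p \right)} = \left(-8\right) \left(-3\right) = 24$)
$H{\left(-38 \right)} - v{\left(z{\left(B \right)} \right)} \left(-2\right) = 16 - 24 \left(-2\right) = 16 - -48 = 16 + 48 = 64$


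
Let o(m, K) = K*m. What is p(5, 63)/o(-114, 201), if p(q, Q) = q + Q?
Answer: -34/11457 ≈ -0.0029676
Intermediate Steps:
p(q, Q) = Q + q
p(5, 63)/o(-114, 201) = (63 + 5)/((201*(-114))) = 68/(-22914) = 68*(-1/22914) = -34/11457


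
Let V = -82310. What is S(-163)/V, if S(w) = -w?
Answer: -163/82310 ≈ -0.0019803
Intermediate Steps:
S(-163)/V = -1*(-163)/(-82310) = 163*(-1/82310) = -163/82310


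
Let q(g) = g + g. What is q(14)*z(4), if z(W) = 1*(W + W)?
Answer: 224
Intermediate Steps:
q(g) = 2*g
z(W) = 2*W (z(W) = 1*(2*W) = 2*W)
q(14)*z(4) = (2*14)*(2*4) = 28*8 = 224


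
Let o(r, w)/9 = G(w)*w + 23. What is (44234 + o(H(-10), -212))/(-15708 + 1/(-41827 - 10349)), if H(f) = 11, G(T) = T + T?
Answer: -44528720208/819580609 ≈ -54.331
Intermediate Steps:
G(T) = 2*T
o(r, w) = 207 + 18*w² (o(r, w) = 9*((2*w)*w + 23) = 9*(2*w² + 23) = 9*(23 + 2*w²) = 207 + 18*w²)
(44234 + o(H(-10), -212))/(-15708 + 1/(-41827 - 10349)) = (44234 + (207 + 18*(-212)²))/(-15708 + 1/(-41827 - 10349)) = (44234 + (207 + 18*44944))/(-15708 + 1/(-52176)) = (44234 + (207 + 808992))/(-15708 - 1/52176) = (44234 + 809199)/(-819580609/52176) = 853433*(-52176/819580609) = -44528720208/819580609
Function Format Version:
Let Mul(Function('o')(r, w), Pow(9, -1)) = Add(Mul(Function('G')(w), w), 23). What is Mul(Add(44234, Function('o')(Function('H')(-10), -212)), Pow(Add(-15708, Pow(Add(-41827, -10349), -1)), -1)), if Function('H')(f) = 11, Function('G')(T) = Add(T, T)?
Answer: Rational(-44528720208, 819580609) ≈ -54.331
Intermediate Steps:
Function('G')(T) = Mul(2, T)
Function('o')(r, w) = Add(207, Mul(18, Pow(w, 2))) (Function('o')(r, w) = Mul(9, Add(Mul(Mul(2, w), w), 23)) = Mul(9, Add(Mul(2, Pow(w, 2)), 23)) = Mul(9, Add(23, Mul(2, Pow(w, 2)))) = Add(207, Mul(18, Pow(w, 2))))
Mul(Add(44234, Function('o')(Function('H')(-10), -212)), Pow(Add(-15708, Pow(Add(-41827, -10349), -1)), -1)) = Mul(Add(44234, Add(207, Mul(18, Pow(-212, 2)))), Pow(Add(-15708, Pow(Add(-41827, -10349), -1)), -1)) = Mul(Add(44234, Add(207, Mul(18, 44944))), Pow(Add(-15708, Pow(-52176, -1)), -1)) = Mul(Add(44234, Add(207, 808992)), Pow(Add(-15708, Rational(-1, 52176)), -1)) = Mul(Add(44234, 809199), Pow(Rational(-819580609, 52176), -1)) = Mul(853433, Rational(-52176, 819580609)) = Rational(-44528720208, 819580609)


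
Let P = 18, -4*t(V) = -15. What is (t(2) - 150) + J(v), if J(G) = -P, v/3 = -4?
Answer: -657/4 ≈ -164.25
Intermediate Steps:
v = -12 (v = 3*(-4) = -12)
t(V) = 15/4 (t(V) = -1/4*(-15) = 15/4)
J(G) = -18 (J(G) = -1*18 = -18)
(t(2) - 150) + J(v) = (15/4 - 150) - 18 = -585/4 - 18 = -657/4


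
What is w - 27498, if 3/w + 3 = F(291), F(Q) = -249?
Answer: -2309833/84 ≈ -27498.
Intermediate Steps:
w = -1/84 (w = 3/(-3 - 249) = 3/(-252) = 3*(-1/252) = -1/84 ≈ -0.011905)
w - 27498 = -1/84 - 27498 = -2309833/84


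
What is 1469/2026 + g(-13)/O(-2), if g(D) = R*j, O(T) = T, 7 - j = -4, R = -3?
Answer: 17449/1013 ≈ 17.225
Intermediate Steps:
j = 11 (j = 7 - 1*(-4) = 7 + 4 = 11)
g(D) = -33 (g(D) = -3*11 = -33)
1469/2026 + g(-13)/O(-2) = 1469/2026 - 33/(-2) = 1469*(1/2026) - 33*(-½) = 1469/2026 + 33/2 = 17449/1013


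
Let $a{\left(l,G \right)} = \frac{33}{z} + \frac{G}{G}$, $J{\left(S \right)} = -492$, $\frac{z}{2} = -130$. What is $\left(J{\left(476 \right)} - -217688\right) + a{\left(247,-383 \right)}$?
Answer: $\frac{56471187}{260} \approx 2.172 \cdot 10^{5}$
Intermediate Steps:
$z = -260$ ($z = 2 \left(-130\right) = -260$)
$a{\left(l,G \right)} = \frac{227}{260}$ ($a{\left(l,G \right)} = \frac{33}{-260} + \frac{G}{G} = 33 \left(- \frac{1}{260}\right) + 1 = - \frac{33}{260} + 1 = \frac{227}{260}$)
$\left(J{\left(476 \right)} - -217688\right) + a{\left(247,-383 \right)} = \left(-492 - -217688\right) + \frac{227}{260} = \left(-492 + 217688\right) + \frac{227}{260} = 217196 + \frac{227}{260} = \frac{56471187}{260}$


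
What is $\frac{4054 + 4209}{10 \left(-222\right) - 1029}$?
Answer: $- \frac{8263}{3249} \approx -2.5432$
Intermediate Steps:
$\frac{4054 + 4209}{10 \left(-222\right) - 1029} = \frac{8263}{-2220 - 1029} = \frac{8263}{-3249} = 8263 \left(- \frac{1}{3249}\right) = - \frac{8263}{3249}$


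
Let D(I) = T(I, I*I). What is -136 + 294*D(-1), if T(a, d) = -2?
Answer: -724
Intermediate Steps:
D(I) = -2
-136 + 294*D(-1) = -136 + 294*(-2) = -136 - 588 = -724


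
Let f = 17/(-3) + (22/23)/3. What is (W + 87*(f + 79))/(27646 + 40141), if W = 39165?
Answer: 1048173/1559101 ≈ 0.67229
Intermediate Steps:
f = -123/23 (f = 17*(-⅓) + (22*(1/23))*(⅓) = -17/3 + (22/23)*(⅓) = -17/3 + 22/69 = -123/23 ≈ -5.3478)
(W + 87*(f + 79))/(27646 + 40141) = (39165 + 87*(-123/23 + 79))/(27646 + 40141) = (39165 + 87*(1694/23))/67787 = (39165 + 147378/23)*(1/67787) = (1048173/23)*(1/67787) = 1048173/1559101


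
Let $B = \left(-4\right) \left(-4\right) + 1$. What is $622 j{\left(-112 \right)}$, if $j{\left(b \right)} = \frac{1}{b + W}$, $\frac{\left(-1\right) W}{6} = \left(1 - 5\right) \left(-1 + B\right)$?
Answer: $\frac{311}{136} \approx 2.2868$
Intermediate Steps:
$B = 17$ ($B = 16 + 1 = 17$)
$W = 384$ ($W = - 6 \left(1 - 5\right) \left(-1 + 17\right) = - 6 \left(\left(-4\right) 16\right) = \left(-6\right) \left(-64\right) = 384$)
$j{\left(b \right)} = \frac{1}{384 + b}$ ($j{\left(b \right)} = \frac{1}{b + 384} = \frac{1}{384 + b}$)
$622 j{\left(-112 \right)} = \frac{622}{384 - 112} = \frac{622}{272} = 622 \cdot \frac{1}{272} = \frac{311}{136}$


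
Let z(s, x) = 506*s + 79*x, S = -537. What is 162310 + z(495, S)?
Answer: 370357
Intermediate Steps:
z(s, x) = 79*x + 506*s
162310 + z(495, S) = 162310 + (79*(-537) + 506*495) = 162310 + (-42423 + 250470) = 162310 + 208047 = 370357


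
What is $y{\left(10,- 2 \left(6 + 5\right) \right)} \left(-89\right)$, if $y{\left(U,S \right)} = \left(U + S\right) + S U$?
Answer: $20648$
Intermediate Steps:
$y{\left(U,S \right)} = S + U + S U$ ($y{\left(U,S \right)} = \left(S + U\right) + S U = S + U + S U$)
$y{\left(10,- 2 \left(6 + 5\right) \right)} \left(-89\right) = \left(- 2 \left(6 + 5\right) + 10 + - 2 \left(6 + 5\right) 10\right) \left(-89\right) = \left(\left(-2\right) 11 + 10 + \left(-2\right) 11 \cdot 10\right) \left(-89\right) = \left(-22 + 10 - 220\right) \left(-89\right) = \left(-232\right) \left(-89\right) = 20648$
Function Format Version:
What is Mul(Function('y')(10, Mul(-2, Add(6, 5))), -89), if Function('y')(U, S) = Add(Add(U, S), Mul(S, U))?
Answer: 20648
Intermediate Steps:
Function('y')(U, S) = Add(S, U, Mul(S, U)) (Function('y')(U, S) = Add(Add(S, U), Mul(S, U)) = Add(S, U, Mul(S, U)))
Mul(Function('y')(10, Mul(-2, Add(6, 5))), -89) = Mul(Add(Mul(-2, Add(6, 5)), 10, Mul(Mul(-2, Add(6, 5)), 10)), -89) = Mul(Add(Mul(-2, 11), 10, Mul(Mul(-2, 11), 10)), -89) = Mul(Add(-22, 10, Mul(-22, 10)), -89) = Mul(Add(-22, 10, -220), -89) = Mul(-232, -89) = 20648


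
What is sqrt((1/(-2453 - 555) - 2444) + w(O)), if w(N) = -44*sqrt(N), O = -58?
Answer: sqrt(-345522991 - 6220544*I*sqrt(58))/376 ≈ 3.3812 - 49.552*I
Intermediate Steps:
sqrt((1/(-2453 - 555) - 2444) + w(O)) = sqrt((1/(-2453 - 555) - 2444) - 44*I*sqrt(58)) = sqrt((1/(-3008) - 2444) - 44*I*sqrt(58)) = sqrt((-1/3008 - 2444) - 44*I*sqrt(58)) = sqrt(-7351553/3008 - 44*I*sqrt(58))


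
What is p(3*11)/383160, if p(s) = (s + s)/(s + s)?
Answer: 1/383160 ≈ 2.6099e-6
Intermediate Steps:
p(s) = 1 (p(s) = (2*s)/((2*s)) = (2*s)*(1/(2*s)) = 1)
p(3*11)/383160 = 1/383160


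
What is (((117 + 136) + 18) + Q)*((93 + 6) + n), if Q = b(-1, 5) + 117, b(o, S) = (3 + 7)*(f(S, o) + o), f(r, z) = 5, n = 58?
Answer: 67196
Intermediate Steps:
b(o, S) = 50 + 10*o (b(o, S) = (3 + 7)*(5 + o) = 10*(5 + o) = 50 + 10*o)
Q = 157 (Q = (50 + 10*(-1)) + 117 = (50 - 10) + 117 = 40 + 117 = 157)
(((117 + 136) + 18) + Q)*((93 + 6) + n) = (((117 + 136) + 18) + 157)*((93 + 6) + 58) = ((253 + 18) + 157)*(99 + 58) = (271 + 157)*157 = 428*157 = 67196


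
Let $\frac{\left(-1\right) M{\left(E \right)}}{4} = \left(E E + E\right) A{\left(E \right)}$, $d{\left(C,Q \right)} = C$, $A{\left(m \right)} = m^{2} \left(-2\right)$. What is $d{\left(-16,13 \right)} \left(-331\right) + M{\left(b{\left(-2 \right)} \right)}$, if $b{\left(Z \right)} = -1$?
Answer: $5296$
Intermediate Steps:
$A{\left(m \right)} = - 2 m^{2}$
$M{\left(E \right)} = 8 E^{2} \left(E + E^{2}\right)$ ($M{\left(E \right)} = - 4 \left(E E + E\right) \left(- 2 E^{2}\right) = - 4 \left(E^{2} + E\right) \left(- 2 E^{2}\right) = - 4 \left(E + E^{2}\right) \left(- 2 E^{2}\right) = - 4 \left(- 2 E^{2} \left(E + E^{2}\right)\right) = 8 E^{2} \left(E + E^{2}\right)$)
$d{\left(-16,13 \right)} \left(-331\right) + M{\left(b{\left(-2 \right)} \right)} = \left(-16\right) \left(-331\right) + 8 \left(-1\right)^{3} \left(1 - 1\right) = 5296 + 8 \left(-1\right) 0 = 5296 + 0 = 5296$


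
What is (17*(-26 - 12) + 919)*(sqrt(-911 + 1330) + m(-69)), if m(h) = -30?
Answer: -8190 + 273*sqrt(419) ≈ -2601.8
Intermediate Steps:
(17*(-26 - 12) + 919)*(sqrt(-911 + 1330) + m(-69)) = (17*(-26 - 12) + 919)*(sqrt(-911 + 1330) - 30) = (17*(-38) + 919)*(sqrt(419) - 30) = (-646 + 919)*(-30 + sqrt(419)) = 273*(-30 + sqrt(419)) = -8190 + 273*sqrt(419)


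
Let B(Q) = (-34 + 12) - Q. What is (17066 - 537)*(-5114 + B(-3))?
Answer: -84843357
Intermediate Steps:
B(Q) = -22 - Q
(17066 - 537)*(-5114 + B(-3)) = (17066 - 537)*(-5114 + (-22 - 1*(-3))) = 16529*(-5114 + (-22 + 3)) = 16529*(-5114 - 19) = 16529*(-5133) = -84843357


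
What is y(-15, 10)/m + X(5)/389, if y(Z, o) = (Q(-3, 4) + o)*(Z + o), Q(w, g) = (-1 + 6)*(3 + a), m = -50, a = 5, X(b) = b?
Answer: 1950/389 ≈ 5.0129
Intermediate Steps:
Q(w, g) = 40 (Q(w, g) = (-1 + 6)*(3 + 5) = 5*8 = 40)
y(Z, o) = (40 + o)*(Z + o)
y(-15, 10)/m + X(5)/389 = (10² + 40*(-15) + 40*10 - 15*10)/(-50) + 5/389 = (100 - 600 + 400 - 150)*(-1/50) + 5*(1/389) = -250*(-1/50) + 5/389 = 5 + 5/389 = 1950/389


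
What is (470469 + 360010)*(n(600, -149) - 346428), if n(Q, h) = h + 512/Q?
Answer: -21586815878069/75 ≈ -2.8782e+11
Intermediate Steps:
(470469 + 360010)*(n(600, -149) - 346428) = (470469 + 360010)*((-149 + 512/600) - 346428) = 830479*((-149 + 512*(1/600)) - 346428) = 830479*((-149 + 64/75) - 346428) = 830479*(-11111/75 - 346428) = 830479*(-25993211/75) = -21586815878069/75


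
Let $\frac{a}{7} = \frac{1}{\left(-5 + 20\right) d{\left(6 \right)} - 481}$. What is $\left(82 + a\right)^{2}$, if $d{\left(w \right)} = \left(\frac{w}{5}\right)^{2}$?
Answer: $\frac{35464045761}{5276209} \approx 6721.5$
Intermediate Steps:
$d{\left(w \right)} = \frac{w^{2}}{25}$ ($d{\left(w \right)} = \left(w \frac{1}{5}\right)^{2} = \left(\frac{w}{5}\right)^{2} = \frac{w^{2}}{25}$)
$a = - \frac{35}{2297}$ ($a = \frac{7}{\left(-5 + 20\right) \frac{6^{2}}{25} - 481} = \frac{7}{15 \cdot \frac{1}{25} \cdot 36 - 481} = \frac{7}{15 \cdot \frac{36}{25} - 481} = \frac{7}{\frac{108}{5} - 481} = \frac{7}{- \frac{2297}{5}} = 7 \left(- \frac{5}{2297}\right) = - \frac{35}{2297} \approx -0.015237$)
$\left(82 + a\right)^{2} = \left(82 - \frac{35}{2297}\right)^{2} = \left(\frac{188319}{2297}\right)^{2} = \frac{35464045761}{5276209}$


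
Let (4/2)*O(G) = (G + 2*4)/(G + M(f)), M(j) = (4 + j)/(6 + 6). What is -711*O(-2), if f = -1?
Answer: 8532/7 ≈ 1218.9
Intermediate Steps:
M(j) = ⅓ + j/12 (M(j) = (4 + j)/12 = (4 + j)*(1/12) = ⅓ + j/12)
O(G) = (8 + G)/(2*(¼ + G)) (O(G) = ((G + 2*4)/(G + (⅓ + (1/12)*(-1))))/2 = ((G + 8)/(G + (⅓ - 1/12)))/2 = ((8 + G)/(G + ¼))/2 = ((8 + G)/(¼ + G))/2 = (8 + G)/(2*(¼ + G)))
-711*O(-2) = -1422*(8 - 2)/(1 + 4*(-2)) = -1422*6/(1 - 8) = -1422*6/(-7) = -1422*(-1)*6/7 = -711*(-12/7) = 8532/7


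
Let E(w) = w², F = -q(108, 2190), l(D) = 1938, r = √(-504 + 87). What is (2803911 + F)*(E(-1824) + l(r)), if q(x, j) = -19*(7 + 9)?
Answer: 9334990572510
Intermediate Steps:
r = I*√417 (r = √(-417) = I*√417 ≈ 20.421*I)
q(x, j) = -304 (q(x, j) = -19*16 = -304)
F = 304 (F = -1*(-304) = 304)
(2803911 + F)*(E(-1824) + l(r)) = (2803911 + 304)*((-1824)² + 1938) = 2804215*(3326976 + 1938) = 2804215*3328914 = 9334990572510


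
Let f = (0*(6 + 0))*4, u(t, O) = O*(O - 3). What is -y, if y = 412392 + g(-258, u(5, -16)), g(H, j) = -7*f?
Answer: -412392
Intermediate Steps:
u(t, O) = O*(-3 + O)
f = 0 (f = (0*6)*4 = 0*4 = 0)
g(H, j) = 0 (g(H, j) = -7*0 = 0)
y = 412392 (y = 412392 + 0 = 412392)
-y = -1*412392 = -412392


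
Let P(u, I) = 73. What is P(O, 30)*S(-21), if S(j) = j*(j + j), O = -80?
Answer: 64386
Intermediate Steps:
S(j) = 2*j² (S(j) = j*(2*j) = 2*j²)
P(O, 30)*S(-21) = 73*(2*(-21)²) = 73*(2*441) = 73*882 = 64386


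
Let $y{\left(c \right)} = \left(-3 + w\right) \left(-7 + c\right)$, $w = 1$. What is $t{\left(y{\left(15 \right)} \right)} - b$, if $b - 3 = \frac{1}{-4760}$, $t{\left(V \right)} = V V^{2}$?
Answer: $- \frac{19511239}{4760} \approx -4099.0$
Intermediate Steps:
$y{\left(c \right)} = 14 - 2 c$ ($y{\left(c \right)} = \left(-3 + 1\right) \left(-7 + c\right) = - 2 \left(-7 + c\right) = 14 - 2 c$)
$t{\left(V \right)} = V^{3}$
$b = \frac{14279}{4760}$ ($b = 3 + \frac{1}{-4760} = 3 - \frac{1}{4760} = \frac{14279}{4760} \approx 2.9998$)
$t{\left(y{\left(15 \right)} \right)} - b = \left(14 - 30\right)^{3} - \frac{14279}{4760} = \left(-16\right)^{3} - \frac{14279}{4760} = -4096 - \frac{14279}{4760} = - \frac{19511239}{4760}$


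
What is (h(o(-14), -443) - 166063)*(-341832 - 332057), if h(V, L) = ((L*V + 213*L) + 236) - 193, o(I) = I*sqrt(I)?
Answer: 175466543931 - 4179459578*I*sqrt(14) ≈ 1.7547e+11 - 1.5638e+10*I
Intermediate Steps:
o(I) = I**(3/2)
h(V, L) = 43 + 213*L + L*V (h(V, L) = ((213*L + L*V) + 236) - 193 = (236 + 213*L + L*V) - 193 = 43 + 213*L + L*V)
(h(o(-14), -443) - 166063)*(-341832 - 332057) = ((43 + 213*(-443) - (-6202)*I*sqrt(14)) - 166063)*(-341832 - 332057) = ((43 - 94359 - (-6202)*I*sqrt(14)) - 166063)*(-673889) = ((43 - 94359 + 6202*I*sqrt(14)) - 166063)*(-673889) = ((-94316 + 6202*I*sqrt(14)) - 166063)*(-673889) = (-260379 + 6202*I*sqrt(14))*(-673889) = 175466543931 - 4179459578*I*sqrt(14)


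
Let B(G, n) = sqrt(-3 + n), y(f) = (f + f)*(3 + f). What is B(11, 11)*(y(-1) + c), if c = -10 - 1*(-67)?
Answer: 106*sqrt(2) ≈ 149.91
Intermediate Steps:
c = 57 (c = -10 + 67 = 57)
y(f) = 2*f*(3 + f) (y(f) = (2*f)*(3 + f) = 2*f*(3 + f))
B(11, 11)*(y(-1) + c) = sqrt(-3 + 11)*(2*(-1)*(3 - 1) + 57) = sqrt(8)*(2*(-1)*2 + 57) = (2*sqrt(2))*(-4 + 57) = (2*sqrt(2))*53 = 106*sqrt(2)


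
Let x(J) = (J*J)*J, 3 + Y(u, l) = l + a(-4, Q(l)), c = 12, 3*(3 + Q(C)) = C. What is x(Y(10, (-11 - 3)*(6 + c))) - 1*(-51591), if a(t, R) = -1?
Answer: -16725625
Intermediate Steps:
Q(C) = -3 + C/3
Y(u, l) = -4 + l (Y(u, l) = -3 + (l - 1) = -3 + (-1 + l) = -4 + l)
x(J) = J³ (x(J) = J²*J = J³)
x(Y(10, (-11 - 3)*(6 + c))) - 1*(-51591) = (-4 + (-11 - 3)*(6 + 12))³ - 1*(-51591) = (-4 - 14*18)³ + 51591 = (-4 - 252)³ + 51591 = (-256)³ + 51591 = -16777216 + 51591 = -16725625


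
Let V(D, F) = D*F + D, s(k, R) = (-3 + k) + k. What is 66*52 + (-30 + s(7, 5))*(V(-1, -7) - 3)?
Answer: 3375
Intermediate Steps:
s(k, R) = -3 + 2*k
V(D, F) = D + D*F
66*52 + (-30 + s(7, 5))*(V(-1, -7) - 3) = 66*52 + (-30 + (-3 + 2*7))*(-(1 - 7) - 3) = 3432 + (-30 + (-3 + 14))*(-1*(-6) - 3) = 3432 + (-30 + 11)*(6 - 3) = 3432 - 19*3 = 3432 - 57 = 3375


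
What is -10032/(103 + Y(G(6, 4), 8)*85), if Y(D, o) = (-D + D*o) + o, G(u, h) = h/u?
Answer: -30096/3539 ≈ -8.5041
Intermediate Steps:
Y(D, o) = o - D + D*o
-10032/(103 + Y(G(6, 4), 8)*85) = -10032/(103 + (8 - 4/6 + (4/6)*8)*85) = -10032/(103 + (8 - 4/6 + (4*(1/6))*8)*85) = -10032/(103 + (8 - 1*2/3 + (2/3)*8)*85) = -10032/(103 + (8 - 2/3 + 16/3)*85) = -10032/(103 + (38/3)*85) = -10032/(103 + 3230/3) = -10032/3539/3 = -10032*3/3539 = -30096/3539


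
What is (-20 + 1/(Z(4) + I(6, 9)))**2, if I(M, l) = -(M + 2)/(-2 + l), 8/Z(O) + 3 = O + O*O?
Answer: 2954961/6400 ≈ 461.71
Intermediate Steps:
Z(O) = 8/(-3 + O + O**2) (Z(O) = 8/(-3 + (O + O*O)) = 8/(-3 + (O + O**2)) = 8/(-3 + O + O**2))
I(M, l) = -(2 + M)/(-2 + l)
(-20 + 1/(Z(4) + I(6, 9)))**2 = (-20 + 1/(8/(-3 + 4 + 4**2) + (-2 - 1*6)/(-2 + 9)))**2 = (-20 + 1/(8/(-3 + 4 + 16) + (-2 - 6)/7))**2 = (-20 + 1/(8/17 + (1/7)*(-8)))**2 = (-20 + 1/(8*(1/17) - 8/7))**2 = (-20 + 1/(8/17 - 8/7))**2 = (-20 + 1/(-80/119))**2 = (-20 - 119/80)**2 = (-1719/80)**2 = 2954961/6400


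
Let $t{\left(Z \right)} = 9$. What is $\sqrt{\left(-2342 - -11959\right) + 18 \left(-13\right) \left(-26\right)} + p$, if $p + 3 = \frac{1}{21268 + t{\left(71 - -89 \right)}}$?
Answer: $- \frac{63830}{21277} + \sqrt{15701} \approx 122.3$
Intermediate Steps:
$p = - \frac{63830}{21277}$ ($p = -3 + \frac{1}{21268 + 9} = -3 + \frac{1}{21277} = - \frac{63830}{21277} \approx -3.0$)
$\sqrt{\left(-2342 - -11959\right) + 18 \left(-13\right) \left(-26\right)} + p = \sqrt{\left(-2342 - -11959\right) + 18 \left(-13\right) \left(-26\right)} - \frac{63830}{21277} = \sqrt{\left(-2342 + 11959\right) - -6084} - \frac{63830}{21277} = \sqrt{9617 + 6084} - \frac{63830}{21277} = \sqrt{15701} - \frac{63830}{21277} = - \frac{63830}{21277} + \sqrt{15701}$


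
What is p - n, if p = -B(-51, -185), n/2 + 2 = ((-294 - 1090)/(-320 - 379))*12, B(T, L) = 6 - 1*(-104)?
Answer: -35770/233 ≈ -153.52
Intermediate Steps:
B(T, L) = 110 (B(T, L) = 6 + 104 = 110)
n = 10140/233 (n = -4 + 2*(((-294 - 1090)/(-320 - 379))*12) = -4 + 2*(-1384/(-699)*12) = -4 + 2*(-1384*(-1/699)*12) = -4 + 2*((1384/699)*12) = -4 + 2*(5536/233) = -4 + 11072/233 = 10140/233 ≈ 43.519)
p = -110 (p = -1*110 = -110)
p - n = -110 - 1*10140/233 = -110 - 10140/233 = -35770/233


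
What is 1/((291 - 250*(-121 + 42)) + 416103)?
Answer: 1/436144 ≈ 2.2928e-6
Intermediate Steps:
1/((291 - 250*(-121 + 42)) + 416103) = 1/((291 - 250*(-79)) + 416103) = 1/((291 + 19750) + 416103) = 1/(20041 + 416103) = 1/436144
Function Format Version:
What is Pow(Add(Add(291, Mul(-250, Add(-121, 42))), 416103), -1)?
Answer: Rational(1, 436144) ≈ 2.2928e-6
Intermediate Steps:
Pow(Add(Add(291, Mul(-250, Add(-121, 42))), 416103), -1) = Pow(Add(Add(291, Mul(-250, -79)), 416103), -1) = Pow(Add(Add(291, 19750), 416103), -1) = Pow(Add(20041, 416103), -1) = Pow(436144, -1) = Rational(1, 436144)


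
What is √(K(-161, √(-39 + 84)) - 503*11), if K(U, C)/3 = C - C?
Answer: I*√5533 ≈ 74.384*I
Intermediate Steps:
K(U, C) = 0 (K(U, C) = 3*(C - C) = 3*0 = 0)
√(K(-161, √(-39 + 84)) - 503*11) = √(0 - 503*11) = √(0 - 5533) = √(-5533) = I*√5533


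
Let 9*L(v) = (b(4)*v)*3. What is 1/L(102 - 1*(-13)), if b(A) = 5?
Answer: 3/575 ≈ 0.0052174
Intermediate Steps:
L(v) = 5*v/3 (L(v) = ((5*v)*3)/9 = (15*v)/9 = 5*v/3)
1/L(102 - 1*(-13)) = 1/(5*(102 - 1*(-13))/3) = 1/(5*(102 + 13)/3) = 1/((5/3)*115) = 1/(575/3) = 3/575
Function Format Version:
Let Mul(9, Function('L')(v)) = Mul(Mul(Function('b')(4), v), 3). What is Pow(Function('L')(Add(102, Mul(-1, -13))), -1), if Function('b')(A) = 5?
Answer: Rational(3, 575) ≈ 0.0052174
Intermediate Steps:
Function('L')(v) = Mul(Rational(5, 3), v) (Function('L')(v) = Mul(Rational(1, 9), Mul(Mul(5, v), 3)) = Mul(Rational(1, 9), Mul(15, v)) = Mul(Rational(5, 3), v))
Pow(Function('L')(Add(102, Mul(-1, -13))), -1) = Pow(Mul(Rational(5, 3), Add(102, Mul(-1, -13))), -1) = Pow(Mul(Rational(5, 3), Add(102, 13)), -1) = Pow(Mul(Rational(5, 3), 115), -1) = Pow(Rational(575, 3), -1) = Rational(3, 575)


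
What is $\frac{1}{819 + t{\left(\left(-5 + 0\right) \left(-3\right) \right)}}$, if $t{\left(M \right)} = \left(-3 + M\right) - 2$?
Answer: $\frac{1}{829} \approx 0.0012063$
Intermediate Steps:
$t{\left(M \right)} = -5 + M$
$\frac{1}{819 + t{\left(\left(-5 + 0\right) \left(-3\right) \right)}} = \frac{1}{819 - \left(5 - \left(-5 + 0\right) \left(-3\right)\right)} = \frac{1}{819 - -10} = \frac{1}{819 + \left(-5 + 15\right)} = \frac{1}{819 + 10} = \frac{1}{829}$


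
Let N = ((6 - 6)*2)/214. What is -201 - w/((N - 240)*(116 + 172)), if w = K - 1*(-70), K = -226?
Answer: -1157773/5760 ≈ -201.00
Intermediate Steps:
w = -156 (w = -226 - 1*(-70) = -226 + 70 = -156)
N = 0 (N = (0*2)*(1/214) = 0*(1/214) = 0)
-201 - w/((N - 240)*(116 + 172)) = -201 - (-156)/((0 - 240)*(116 + 172)) = -201 - (-156)/((-240*288)) = -201 - (-156)/(-69120) = -201 - (-156)*(-1)/69120 = -201 - 1*13/5760 = -201 - 13/5760 = -1157773/5760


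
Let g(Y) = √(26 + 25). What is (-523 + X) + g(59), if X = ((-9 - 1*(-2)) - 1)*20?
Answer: -683 + √51 ≈ -675.86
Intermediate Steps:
g(Y) = √51
X = -160 (X = ((-9 + 2) - 1)*20 = (-7 - 1)*20 = -8*20 = -160)
(-523 + X) + g(59) = (-523 - 160) + √51 = -683 + √51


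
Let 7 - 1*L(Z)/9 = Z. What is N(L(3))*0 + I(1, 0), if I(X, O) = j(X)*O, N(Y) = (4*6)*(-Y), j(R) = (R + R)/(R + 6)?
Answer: 0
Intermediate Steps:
L(Z) = 63 - 9*Z
j(R) = 2*R/(6 + R) (j(R) = (2*R)/(6 + R) = 2*R/(6 + R))
N(Y) = -24*Y (N(Y) = 24*(-Y) = -24*Y)
I(X, O) = 2*O*X/(6 + X) (I(X, O) = (2*X/(6 + X))*O = 2*O*X/(6 + X))
N(L(3))*0 + I(1, 0) = -24*(63 - 9*3)*0 + 2*0*1/(6 + 1) = -24*(63 - 27)*0 + 2*0*1/7 = -24*36*0 + 2*0*1*(⅐) = -864*0 + 0 = 0 + 0 = 0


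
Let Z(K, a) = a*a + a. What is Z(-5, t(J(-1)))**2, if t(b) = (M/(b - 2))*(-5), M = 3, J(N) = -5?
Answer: 108900/2401 ≈ 45.356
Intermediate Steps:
t(b) = -15/(-2 + b) (t(b) = (3/(b - 2))*(-5) = (3/(-2 + b))*(-5) = -15/(-2 + b))
Z(K, a) = a + a**2 (Z(K, a) = a**2 + a = a + a**2)
Z(-5, t(J(-1)))**2 = ((-15/(-2 - 5))*(1 - 15/(-2 - 5)))**2 = ((-15/(-7))*(1 - 15/(-7)))**2 = ((-15*(-1/7))*(1 - 15*(-1/7)))**2 = (15*(1 + 15/7)/7)**2 = ((15/7)*(22/7))**2 = (330/49)**2 = 108900/2401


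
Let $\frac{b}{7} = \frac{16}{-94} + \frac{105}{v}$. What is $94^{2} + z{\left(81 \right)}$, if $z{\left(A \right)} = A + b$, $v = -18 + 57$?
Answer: $\frac{5459074}{611} \approx 8934.7$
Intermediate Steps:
$v = 39$
$b = \frac{10787}{611}$ ($b = 7 \left(\frac{16}{-94} + \frac{105}{39}\right) = 7 \left(16 \left(- \frac{1}{94}\right) + 105 \cdot \frac{1}{39}\right) = 7 \left(- \frac{8}{47} + \frac{35}{13}\right) = 7 \cdot \frac{1541}{611} = \frac{10787}{611} \approx 17.655$)
$z{\left(A \right)} = \frac{10787}{611} + A$ ($z{\left(A \right)} = A + \frac{10787}{611} = \frac{10787}{611} + A$)
$94^{2} + z{\left(81 \right)} = 94^{2} + \left(\frac{10787}{611} + 81\right) = 8836 + \frac{60278}{611} = \frac{5459074}{611}$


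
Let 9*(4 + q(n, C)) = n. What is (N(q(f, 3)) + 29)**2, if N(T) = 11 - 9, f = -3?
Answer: 961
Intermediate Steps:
q(n, C) = -4 + n/9
N(T) = 2
(N(q(f, 3)) + 29)**2 = (2 + 29)**2 = 31**2 = 961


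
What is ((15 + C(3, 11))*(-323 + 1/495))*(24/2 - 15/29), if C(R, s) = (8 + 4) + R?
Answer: -35494248/319 ≈ -1.1127e+5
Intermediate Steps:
C(R, s) = 12 + R
((15 + C(3, 11))*(-323 + 1/495))*(24/2 - 15/29) = ((15 + (12 + 3))*(-323 + 1/495))*(24/2 - 15/29) = ((15 + 15)*(-323 + 1/495))*(24*(½) - 15*1/29) = (30*(-159884/495))*(12 - 15/29) = -319768/33*333/29 = -35494248/319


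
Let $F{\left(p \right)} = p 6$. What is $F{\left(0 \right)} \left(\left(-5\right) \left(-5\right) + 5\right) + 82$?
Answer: $82$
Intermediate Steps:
$F{\left(p \right)} = 6 p$
$F{\left(0 \right)} \left(\left(-5\right) \left(-5\right) + 5\right) + 82 = 6 \cdot 0 \left(\left(-5\right) \left(-5\right) + 5\right) + 82 = 0 \left(25 + 5\right) + 82 = 0 \cdot 30 + 82 = 0 + 82 = 82$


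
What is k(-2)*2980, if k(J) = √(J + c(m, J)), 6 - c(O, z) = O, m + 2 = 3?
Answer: 2980*√3 ≈ 5161.5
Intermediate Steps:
m = 1 (m = -2 + 3 = 1)
c(O, z) = 6 - O
k(J) = √(5 + J) (k(J) = √(J + (6 - 1*1)) = √(J + (6 - 1)) = √(J + 5) = √(5 + J))
k(-2)*2980 = √(5 - 2)*2980 = √3*2980 = 2980*√3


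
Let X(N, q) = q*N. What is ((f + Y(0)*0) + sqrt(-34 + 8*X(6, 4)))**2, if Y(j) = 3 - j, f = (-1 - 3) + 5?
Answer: (1 + sqrt(158))**2 ≈ 184.14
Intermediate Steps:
X(N, q) = N*q
f = 1 (f = -4 + 5 = 1)
((f + Y(0)*0) + sqrt(-34 + 8*X(6, 4)))**2 = ((1 + (3 - 1*0)*0) + sqrt(-34 + 8*(6*4)))**2 = ((1 + (3 + 0)*0) + sqrt(-34 + 8*24))**2 = ((1 + 3*0) + sqrt(-34 + 192))**2 = ((1 + 0) + sqrt(158))**2 = (1 + sqrt(158))**2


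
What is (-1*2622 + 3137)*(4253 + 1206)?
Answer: 2811385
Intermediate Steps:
(-1*2622 + 3137)*(4253 + 1206) = (-2622 + 3137)*5459 = 515*5459 = 2811385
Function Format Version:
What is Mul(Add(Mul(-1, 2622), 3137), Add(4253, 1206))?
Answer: 2811385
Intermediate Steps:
Mul(Add(Mul(-1, 2622), 3137), Add(4253, 1206)) = Mul(Add(-2622, 3137), 5459) = Mul(515, 5459) = 2811385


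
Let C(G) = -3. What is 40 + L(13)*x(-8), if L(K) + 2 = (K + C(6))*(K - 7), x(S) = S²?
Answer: 3752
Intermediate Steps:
L(K) = -2 + (-7 + K)*(-3 + K) (L(K) = -2 + (K - 3)*(K - 7) = -2 + (-3 + K)*(-7 + K) = -2 + (-7 + K)*(-3 + K))
40 + L(13)*x(-8) = 40 + (19 + 13² - 10*13)*(-8)² = 40 + (19 + 169 - 130)*64 = 40 + 58*64 = 40 + 3712 = 3752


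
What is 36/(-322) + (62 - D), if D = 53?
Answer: 1431/161 ≈ 8.8882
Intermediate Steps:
36/(-322) + (62 - D) = 36/(-322) + (62 - 1*53) = 36*(-1/322) + (62 - 53) = -18/161 + 9 = 1431/161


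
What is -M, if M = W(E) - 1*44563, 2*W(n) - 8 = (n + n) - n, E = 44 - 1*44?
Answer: 44559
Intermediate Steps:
E = 0 (E = 44 - 44 = 0)
W(n) = 4 + n/2 (W(n) = 4 + ((n + n) - n)/2 = 4 + (2*n - n)/2 = 4 + n/2)
M = -44559 (M = (4 + (½)*0) - 1*44563 = (4 + 0) - 44563 = 4 - 44563 = -44559)
-M = -1*(-44559) = 44559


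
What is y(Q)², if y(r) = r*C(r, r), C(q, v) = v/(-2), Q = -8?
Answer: 1024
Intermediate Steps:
C(q, v) = -v/2 (C(q, v) = v*(-½) = -v/2)
y(r) = -r²/2 (y(r) = r*(-r/2) = -r²/2)
y(Q)² = (-½*(-8)²)² = (-½*64)² = (-32)² = 1024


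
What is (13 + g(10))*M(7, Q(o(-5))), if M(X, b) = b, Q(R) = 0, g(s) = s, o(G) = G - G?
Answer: 0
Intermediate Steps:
o(G) = 0
(13 + g(10))*M(7, Q(o(-5))) = (13 + 10)*0 = 23*0 = 0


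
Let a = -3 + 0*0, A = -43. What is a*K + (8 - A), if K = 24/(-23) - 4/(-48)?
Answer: 4957/92 ≈ 53.880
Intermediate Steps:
a = -3 (a = -3 + 0 = -3)
K = -265/276 (K = 24*(-1/23) - 4*(-1/48) = -24/23 + 1/12 = -265/276 ≈ -0.96014)
a*K + (8 - A) = -3*(-265/276) + (8 - 1*(-43)) = 265/92 + (8 + 43) = 265/92 + 51 = 4957/92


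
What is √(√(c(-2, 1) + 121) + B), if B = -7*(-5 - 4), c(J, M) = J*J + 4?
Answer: √(63 + √129) ≈ 8.6231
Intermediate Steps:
c(J, M) = 4 + J² (c(J, M) = J² + 4 = 4 + J²)
B = 63 (B = -7*(-9) = 63)
√(√(c(-2, 1) + 121) + B) = √(√((4 + (-2)²) + 121) + 63) = √(√((4 + 4) + 121) + 63) = √(√(8 + 121) + 63) = √(√129 + 63) = √(63 + √129)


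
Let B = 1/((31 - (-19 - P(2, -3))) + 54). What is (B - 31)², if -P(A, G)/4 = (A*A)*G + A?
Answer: 19918369/20736 ≈ 960.57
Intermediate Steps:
P(A, G) = -4*A - 4*G*A² (P(A, G) = -4*((A*A)*G + A) = -4*(A²*G + A) = -4*(G*A² + A) = -4*(A + G*A²) = -4*A - 4*G*A²)
B = 1/144 (B = 1/((31 - (-19 - (-4)*2*(1 + 2*(-3)))) + 54) = 1/((31 - (-19 - (-4)*2*(1 - 6))) + 54) = 1/((31 - (-19 - (-4)*2*(-5))) + 54) = 1/((31 - (-19 - 1*40)) + 54) = 1/((31 - (-19 - 40)) + 54) = 1/((31 - 1*(-59)) + 54) = 1/((31 + 59) + 54) = 1/(90 + 54) = 1/144 ≈ 0.0069444)
(B - 31)² = (1/144 - 31)² = (-4463/144)² = 19918369/20736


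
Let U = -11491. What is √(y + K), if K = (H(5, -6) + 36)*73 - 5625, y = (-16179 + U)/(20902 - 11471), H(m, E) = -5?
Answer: 2*I*√74822470063/9431 ≈ 58.008*I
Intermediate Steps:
y = -27670/9431 (y = (-16179 - 11491)/(20902 - 11471) = -27670/9431 ≈ -2.9339)
K = -3362 (K = (-5 + 36)*73 - 5625 = 31*73 - 5625 = 2263 - 5625 = -3362)
√(y + K) = √(-27670/9431 - 3362) = √(-31734692/9431) = 2*I*√74822470063/9431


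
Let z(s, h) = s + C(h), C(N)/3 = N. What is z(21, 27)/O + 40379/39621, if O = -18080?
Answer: 363005489/358173840 ≈ 1.0135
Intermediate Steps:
C(N) = 3*N
z(s, h) = s + 3*h
z(21, 27)/O + 40379/39621 = (21 + 3*27)/(-18080) + 40379/39621 = (21 + 81)*(-1/18080) + 40379*(1/39621) = 102*(-1/18080) + 40379/39621 = -51/9040 + 40379/39621 = 363005489/358173840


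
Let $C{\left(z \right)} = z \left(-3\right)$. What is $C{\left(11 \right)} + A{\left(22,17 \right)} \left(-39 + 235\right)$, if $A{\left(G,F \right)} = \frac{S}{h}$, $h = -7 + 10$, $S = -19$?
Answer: $- \frac{3823}{3} \approx -1274.3$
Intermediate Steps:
$C{\left(z \right)} = - 3 z$
$h = 3$
$A{\left(G,F \right)} = - \frac{19}{3}$
$C{\left(11 \right)} + A{\left(22,17 \right)} \left(-39 + 235\right) = \left(-3\right) 11 - \frac{19 \left(-39 + 235\right)}{3} = -33 - \frac{3724}{3} = - \frac{3823}{3}$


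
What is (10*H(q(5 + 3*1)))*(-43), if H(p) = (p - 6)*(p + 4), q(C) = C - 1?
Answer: -4730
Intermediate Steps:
q(C) = -1 + C
H(p) = (-6 + p)*(4 + p)
(10*H(q(5 + 3*1)))*(-43) = (10*(-24 + (-1 + (5 + 3*1))² - 2*(-1 + (5 + 3*1))))*(-43) = (10*(-24 + (-1 + (5 + 3))² - 2*(-1 + (5 + 3))))*(-43) = (10*(-24 + (-1 + 8)² - 2*(-1 + 8)))*(-43) = (10*(-24 + 7² - 2*7))*(-43) = (10*(-24 + 49 - 14))*(-43) = (10*11)*(-43) = 110*(-43) = -4730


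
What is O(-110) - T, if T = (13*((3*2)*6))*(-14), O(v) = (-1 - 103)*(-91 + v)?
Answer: 27456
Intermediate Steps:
O(v) = 9464 - 104*v (O(v) = -104*(-91 + v) = 9464 - 104*v)
T = -6552 (T = (13*(6*6))*(-14) = (13*36)*(-14) = 468*(-14) = -6552)
O(-110) - T = (9464 - 104*(-110)) - 1*(-6552) = (9464 + 11440) + 6552 = 20904 + 6552 = 27456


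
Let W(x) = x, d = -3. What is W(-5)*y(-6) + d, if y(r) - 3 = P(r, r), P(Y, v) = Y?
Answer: 12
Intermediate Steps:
y(r) = 3 + r
W(-5)*y(-6) + d = -5*(3 - 6) - 3 = -5*(-3) - 3 = 15 - 3 = 12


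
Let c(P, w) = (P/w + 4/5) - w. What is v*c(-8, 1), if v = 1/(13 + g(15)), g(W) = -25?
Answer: 41/60 ≈ 0.68333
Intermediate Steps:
c(P, w) = ⅘ - w + P/w (c(P, w) = (P/w + 4*(⅕)) - w = (P/w + ⅘) - w = (⅘ + P/w) - w = ⅘ - w + P/w)
v = -1/12 (v = 1/(13 - 25) = 1/(-12) = -1/12 ≈ -0.083333)
v*c(-8, 1) = -(⅘ - 1*1 - 8/1)/12 = -(⅘ - 1 - 8*1)/12 = -(⅘ - 1 - 8)/12 = -1/12*(-41/5) = 41/60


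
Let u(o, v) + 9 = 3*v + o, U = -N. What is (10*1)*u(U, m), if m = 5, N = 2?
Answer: 40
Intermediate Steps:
U = -2 (U = -1*2 = -2)
u(o, v) = -9 + o + 3*v (u(o, v) = -9 + (3*v + o) = -9 + (o + 3*v) = -9 + o + 3*v)
(10*1)*u(U, m) = (10*1)*(-9 - 2 + 3*5) = 10*(-9 - 2 + 15) = 10*4 = 40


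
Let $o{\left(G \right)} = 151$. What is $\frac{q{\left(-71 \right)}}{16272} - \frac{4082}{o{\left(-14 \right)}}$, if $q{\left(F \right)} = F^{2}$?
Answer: $- \frac{65661113}{2457072} \approx -26.723$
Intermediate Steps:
$\frac{q{\left(-71 \right)}}{16272} - \frac{4082}{o{\left(-14 \right)}} = \frac{\left(-71\right)^{2}}{16272} - \frac{4082}{151} = 5041 \cdot \frac{1}{16272} - \frac{4082}{151} = \frac{5041}{16272} - \frac{4082}{151} = - \frac{65661113}{2457072}$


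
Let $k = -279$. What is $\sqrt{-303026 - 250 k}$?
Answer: $2 i \sqrt{58319} \approx 482.99 i$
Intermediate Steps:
$\sqrt{-303026 - 250 k} = \sqrt{-303026 - -69750} = \sqrt{-303026 + 69750} = \sqrt{-233276} = 2 i \sqrt{58319}$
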